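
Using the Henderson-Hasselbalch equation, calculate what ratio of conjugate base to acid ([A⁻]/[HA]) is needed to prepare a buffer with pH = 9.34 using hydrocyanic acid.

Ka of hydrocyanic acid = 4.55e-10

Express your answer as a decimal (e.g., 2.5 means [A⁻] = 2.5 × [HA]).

pKa = -log(4.55e-10) = 9.3420. pH = pKa + log([A⁻]/[HA]), so log([A⁻]/[HA]) = pH − pKa = 9.34 − 9.3420 = -0.0020. [A⁻]/[HA] = 10^(-0.0020) = 0.995

[A⁻]/[HA] = 0.995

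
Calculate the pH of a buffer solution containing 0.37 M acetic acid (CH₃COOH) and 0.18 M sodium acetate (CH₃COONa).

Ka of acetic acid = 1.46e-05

pKa = -log(1.46e-05) = 4.84. pH = pKa + log([A⁻]/[HA]) = 4.84 + log(0.18/0.37)

pH = 4.52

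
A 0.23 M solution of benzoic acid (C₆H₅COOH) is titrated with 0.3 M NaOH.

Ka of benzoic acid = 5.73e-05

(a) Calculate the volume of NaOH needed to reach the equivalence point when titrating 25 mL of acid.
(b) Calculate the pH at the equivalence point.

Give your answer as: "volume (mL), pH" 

moles acid = 0.23 × 25/1000 = 0.00575 mol; V_base = moles/0.3 × 1000 = 19.2 mL. At equivalence only the conjugate base is present: [A⁻] = 0.00575/0.044 = 1.3019e-01 M. Kb = Kw/Ka = 1.75e-10; [OH⁻] = √(Kb × [A⁻]) = 4.7666e-06; pOH = 5.32; pH = 14 - pOH = 8.68.

V = 19.2 mL, pH = 8.68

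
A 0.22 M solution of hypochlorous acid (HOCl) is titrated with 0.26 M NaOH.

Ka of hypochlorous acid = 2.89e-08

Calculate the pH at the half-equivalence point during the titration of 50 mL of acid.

At half-equivalence [HA] = [A⁻], so Henderson-Hasselbalch gives pH = pKa = -log(2.89e-08) = 7.54.

pH = pKa = 7.54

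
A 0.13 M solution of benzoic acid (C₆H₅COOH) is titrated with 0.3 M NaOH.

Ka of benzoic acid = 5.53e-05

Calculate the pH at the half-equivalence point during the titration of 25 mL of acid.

At half-equivalence [HA] = [A⁻], so Henderson-Hasselbalch gives pH = pKa = -log(5.53e-05) = 4.26.

pH = pKa = 4.26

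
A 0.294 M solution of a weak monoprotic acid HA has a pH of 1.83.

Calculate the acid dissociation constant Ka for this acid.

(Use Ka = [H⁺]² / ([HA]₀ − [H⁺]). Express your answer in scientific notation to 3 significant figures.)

[H⁺] = 10^(−pH) = 10^(−1.83) = 1.479e-02 M. For HA ⇌ H⁺ + A⁻, Ka = [H⁺][A⁻]/[HA] = [H⁺]² / ([HA]₀ − [H⁺]) = (1.479e-02)² / (0.294 − 1.479e-02) = 7.84e-04.

K_a = 7.84e-04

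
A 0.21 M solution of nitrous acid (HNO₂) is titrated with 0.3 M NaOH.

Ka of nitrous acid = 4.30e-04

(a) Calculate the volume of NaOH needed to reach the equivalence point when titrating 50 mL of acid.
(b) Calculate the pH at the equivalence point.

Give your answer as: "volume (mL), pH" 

moles acid = 0.21 × 50/1000 = 0.0105 mol; V_base = moles/0.3 × 1000 = 35.0 mL. At equivalence only the conjugate base is present: [A⁻] = 0.0105/0.085 = 1.2353e-01 M. Kb = Kw/Ka = 2.33e-11; [OH⁻] = √(Kb × [A⁻]) = 1.6949e-06; pOH = 5.77; pH = 14 - pOH = 8.23.

V = 35.0 mL, pH = 8.23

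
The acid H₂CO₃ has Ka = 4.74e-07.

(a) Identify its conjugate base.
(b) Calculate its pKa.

(a) The conjugate base is formed by removing one H⁺ from H₂CO₃, giving HCO₃⁻. (b) pKa = -log(Ka) = -log(4.74e-07) = 6.32.

Conjugate base: HCO₃⁻; pK_a = 6.32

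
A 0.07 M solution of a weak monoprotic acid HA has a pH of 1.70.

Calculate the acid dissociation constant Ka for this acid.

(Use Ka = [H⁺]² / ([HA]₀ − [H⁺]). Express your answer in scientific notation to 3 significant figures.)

[H⁺] = 10^(−pH) = 10^(−1.70) = 1.995e-02 M. For HA ⇌ H⁺ + A⁻, Ka = [H⁺][A⁻]/[HA] = [H⁺]² / ([HA]₀ − [H⁺]) = (1.995e-02)² / (0.07 − 1.995e-02) = 7.95e-03.

K_a = 7.95e-03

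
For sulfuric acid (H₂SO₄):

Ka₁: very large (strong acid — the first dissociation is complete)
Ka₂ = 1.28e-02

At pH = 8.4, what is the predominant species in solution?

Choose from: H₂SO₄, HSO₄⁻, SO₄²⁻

The first dissociation is complete, so H₂SO₄ itself is never the predominant species in water; pKa₂ = -log(1.28e-02) = 1.89. For a polyprotic acid the predominant species crosses at each pKa: below pKa_n the protonated form dominates, above it the deprotonated form does. At pH = 8.4, the predominant species is SO₄²⁻.

SO₄²⁻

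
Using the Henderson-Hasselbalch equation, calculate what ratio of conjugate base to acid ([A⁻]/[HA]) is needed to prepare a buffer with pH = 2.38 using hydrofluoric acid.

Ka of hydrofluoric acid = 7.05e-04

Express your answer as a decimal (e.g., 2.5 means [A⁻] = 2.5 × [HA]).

pKa = -log(7.05e-04) = 3.1518. pH = pKa + log([A⁻]/[HA]), so log([A⁻]/[HA]) = pH − pKa = 2.38 − 3.1518 = -0.7718. [A⁻]/[HA] = 10^(-0.7718) = 0.169

[A⁻]/[HA] = 0.169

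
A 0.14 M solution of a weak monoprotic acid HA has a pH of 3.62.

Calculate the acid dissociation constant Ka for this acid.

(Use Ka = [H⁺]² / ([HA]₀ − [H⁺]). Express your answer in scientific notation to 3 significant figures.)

[H⁺] = 10^(−pH) = 10^(−3.62) = 2.399e-04 M. For HA ⇌ H⁺ + A⁻, Ka = [H⁺][A⁻]/[HA] = [H⁺]² / ([HA]₀ − [H⁺]) = (2.399e-04)² / (0.14 − 2.399e-04) = 4.12e-07.

K_a = 4.12e-07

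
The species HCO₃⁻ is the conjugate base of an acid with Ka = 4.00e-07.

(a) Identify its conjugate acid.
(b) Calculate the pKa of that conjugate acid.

(a) The conjugate acid is formed by adding one H⁺ to HCO₃⁻, giving H₂CO₃. (b) pKa = -log(Ka) = -log(4.00e-07) = 6.40.

Conjugate acid: H₂CO₃; pK_a = 6.40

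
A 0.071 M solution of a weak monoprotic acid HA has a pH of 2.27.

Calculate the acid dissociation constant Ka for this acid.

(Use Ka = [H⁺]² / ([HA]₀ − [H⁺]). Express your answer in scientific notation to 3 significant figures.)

[H⁺] = 10^(−pH) = 10^(−2.27) = 5.370e-03 M. For HA ⇌ H⁺ + A⁻, Ka = [H⁺][A⁻]/[HA] = [H⁺]² / ([HA]₀ − [H⁺]) = (5.370e-03)² / (0.071 − 5.370e-03) = 4.39e-04.

K_a = 4.39e-04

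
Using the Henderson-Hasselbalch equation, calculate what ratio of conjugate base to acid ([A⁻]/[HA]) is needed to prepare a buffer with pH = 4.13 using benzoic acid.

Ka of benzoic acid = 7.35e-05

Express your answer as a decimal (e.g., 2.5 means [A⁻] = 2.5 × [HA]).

pKa = -log(7.35e-05) = 4.1337. pH = pKa + log([A⁻]/[HA]), so log([A⁻]/[HA]) = pH − pKa = 4.13 − 4.1337 = -0.0037. [A⁻]/[HA] = 10^(-0.0037) = 0.991

[A⁻]/[HA] = 0.991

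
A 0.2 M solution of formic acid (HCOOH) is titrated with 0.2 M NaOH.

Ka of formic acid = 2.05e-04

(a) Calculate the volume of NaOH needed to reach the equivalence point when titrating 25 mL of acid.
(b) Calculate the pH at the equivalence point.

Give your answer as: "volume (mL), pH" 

moles acid = 0.2 × 25/1000 = 0.005 mol; V_base = moles/0.2 × 1000 = 25.0 mL. At equivalence only the conjugate base is present: [A⁻] = 0.005/0.050 = 1.0000e-01 M. Kb = Kw/Ka = 4.88e-11; [OH⁻] = √(Kb × [A⁻]) = 2.2086e-06; pOH = 5.66; pH = 14 - pOH = 8.34.

V = 25.0 mL, pH = 8.34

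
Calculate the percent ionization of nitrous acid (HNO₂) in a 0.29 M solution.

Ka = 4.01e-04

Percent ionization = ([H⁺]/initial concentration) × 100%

Using Ka equilibrium: x² + Ka×x - Ka×C = 0. Solving: [H⁺] = 1.0585e-02. Percent = (1.0585e-02/0.29) × 100

Percent ionization = 3.65%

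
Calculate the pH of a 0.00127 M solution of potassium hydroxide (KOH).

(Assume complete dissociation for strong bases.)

[OH⁻] = 0.00127 M for strong base. pOH = -log[OH⁻] = 2.90, pH = 14 - pOH

pH = 11.10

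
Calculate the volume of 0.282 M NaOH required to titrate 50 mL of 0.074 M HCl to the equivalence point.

At equivalence: moles acid = moles base. moles HCl = 0.074 × 50/1000 = 0.0037 mol. V_base = moles / 0.282 × 1000 = 13.1 mL.

V_{base} = 13.1 mL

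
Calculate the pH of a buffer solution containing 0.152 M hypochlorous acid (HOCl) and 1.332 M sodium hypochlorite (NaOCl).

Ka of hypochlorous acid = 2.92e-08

pKa = -log(2.92e-08) = 7.53. pH = pKa + log([A⁻]/[HA]) = 7.53 + log(1.332/0.152)

pH = 8.48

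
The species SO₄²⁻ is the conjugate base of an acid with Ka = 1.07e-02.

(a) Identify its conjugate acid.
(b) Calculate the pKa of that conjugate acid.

(a) The conjugate acid is formed by adding one H⁺ to SO₄²⁻, giving HSO₄⁻. (b) pKa = -log(Ka) = -log(1.07e-02) = 1.97.

Conjugate acid: HSO₄⁻; pK_a = 1.97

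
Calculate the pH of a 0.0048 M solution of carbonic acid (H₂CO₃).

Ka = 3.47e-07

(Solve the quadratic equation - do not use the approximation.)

x² + Ka×x - Ka×C = 0. Using quadratic formula: [H⁺] = 4.0639e-05

pH = 4.39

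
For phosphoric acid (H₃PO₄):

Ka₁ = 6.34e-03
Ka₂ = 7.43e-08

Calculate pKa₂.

pKa₂ = -log(Ka₂) = -log(7.43e-08) = 7.13.

pK_{a2} = 7.13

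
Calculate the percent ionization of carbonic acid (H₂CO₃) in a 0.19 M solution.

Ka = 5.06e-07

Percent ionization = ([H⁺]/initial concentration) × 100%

Using Ka equilibrium: x² + Ka×x - Ka×C = 0. Solving: [H⁺] = 3.0981e-04. Percent = (3.0981e-04/0.19) × 100

Percent ionization = 0.163%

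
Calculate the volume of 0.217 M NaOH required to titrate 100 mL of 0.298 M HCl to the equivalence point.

At equivalence: moles acid = moles base. moles HCl = 0.298 × 100/1000 = 0.0298 mol. V_base = moles / 0.217 × 1000 = 137.3 mL.

V_{base} = 137.3 mL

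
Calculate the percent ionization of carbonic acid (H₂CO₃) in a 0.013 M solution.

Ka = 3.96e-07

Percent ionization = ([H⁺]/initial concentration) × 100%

Using Ka equilibrium: x² + Ka×x - Ka×C = 0. Solving: [H⁺] = 7.1552e-05. Percent = (7.1552e-05/0.013) × 100

Percent ionization = 0.55%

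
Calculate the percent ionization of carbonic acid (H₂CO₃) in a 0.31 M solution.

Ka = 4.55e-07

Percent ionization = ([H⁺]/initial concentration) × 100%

Using Ka equilibrium: x² + Ka×x - Ka×C = 0. Solving: [H⁺] = 3.7534e-04. Percent = (3.7534e-04/0.31) × 100

Percent ionization = 0.121%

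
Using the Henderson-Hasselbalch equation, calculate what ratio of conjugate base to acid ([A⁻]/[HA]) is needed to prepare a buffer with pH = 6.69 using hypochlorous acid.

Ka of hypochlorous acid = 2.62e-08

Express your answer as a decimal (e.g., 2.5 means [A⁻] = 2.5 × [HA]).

pKa = -log(2.62e-08) = 7.5817. pH = pKa + log([A⁻]/[HA]), so log([A⁻]/[HA]) = pH − pKa = 6.69 − 7.5817 = -0.8917. [A⁻]/[HA] = 10^(-0.8917) = 0.128

[A⁻]/[HA] = 0.128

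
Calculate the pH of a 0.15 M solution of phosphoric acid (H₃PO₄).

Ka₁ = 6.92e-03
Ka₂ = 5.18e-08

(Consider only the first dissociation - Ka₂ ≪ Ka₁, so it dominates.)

First dissociation dominates. From Ka₁ = [H⁺][HA⁻]/[H₂A], x² + Ka₁·x − Ka₁·C = 0 with C = 0.15 M and Ka₁ = 6.92e-03. Solving: [H⁺] = (−Ka₁ + √(Ka₁² + 4·Ka₁·C)) / 2 = 2.8943e-02 M. pH = -log(2.8943e-02) = 1.54.

pH = 1.54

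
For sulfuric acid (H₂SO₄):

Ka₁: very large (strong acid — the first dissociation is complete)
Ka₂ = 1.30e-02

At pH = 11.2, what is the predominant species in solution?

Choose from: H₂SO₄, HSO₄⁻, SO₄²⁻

The first dissociation is complete, so H₂SO₄ itself is never the predominant species in water; pKa₂ = -log(1.30e-02) = 1.89. For a polyprotic acid the predominant species crosses at each pKa: below pKa_n the protonated form dominates, above it the deprotonated form does. At pH = 11.2, the predominant species is SO₄²⁻.

SO₄²⁻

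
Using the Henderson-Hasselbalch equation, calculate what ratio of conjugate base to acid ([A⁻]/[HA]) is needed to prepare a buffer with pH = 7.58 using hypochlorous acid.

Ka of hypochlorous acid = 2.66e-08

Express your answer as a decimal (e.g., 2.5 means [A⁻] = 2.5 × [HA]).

pKa = -log(2.66e-08) = 7.5751. pH = pKa + log([A⁻]/[HA]), so log([A⁻]/[HA]) = pH − pKa = 7.58 − 7.5751 = 0.0049. [A⁻]/[HA] = 10^(0.0049) = 1.01

[A⁻]/[HA] = 1.01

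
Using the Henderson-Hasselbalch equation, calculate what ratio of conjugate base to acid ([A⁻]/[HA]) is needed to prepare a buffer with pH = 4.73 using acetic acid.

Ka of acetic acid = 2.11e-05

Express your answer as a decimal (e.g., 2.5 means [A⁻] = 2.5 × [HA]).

pKa = -log(2.11e-05) = 4.6757. pH = pKa + log([A⁻]/[HA]), so log([A⁻]/[HA]) = pH − pKa = 4.73 − 4.6757 = 0.0543. [A⁻]/[HA] = 10^(0.0543) = 1.13

[A⁻]/[HA] = 1.13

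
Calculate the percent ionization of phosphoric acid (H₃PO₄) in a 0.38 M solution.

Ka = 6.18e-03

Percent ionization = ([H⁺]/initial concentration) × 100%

Using Ka equilibrium: x² + Ka×x - Ka×C = 0. Solving: [H⁺] = 4.5469e-02. Percent = (4.5469e-02/0.38) × 100

Percent ionization = 12%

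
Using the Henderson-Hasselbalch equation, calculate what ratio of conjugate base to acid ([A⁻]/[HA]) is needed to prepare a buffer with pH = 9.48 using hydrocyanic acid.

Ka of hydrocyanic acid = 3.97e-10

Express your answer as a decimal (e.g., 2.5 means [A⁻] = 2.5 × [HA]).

pKa = -log(3.97e-10) = 9.4012. pH = pKa + log([A⁻]/[HA]), so log([A⁻]/[HA]) = pH − pKa = 9.48 − 9.4012 = 0.0788. [A⁻]/[HA] = 10^(0.0788) = 1.20

[A⁻]/[HA] = 1.20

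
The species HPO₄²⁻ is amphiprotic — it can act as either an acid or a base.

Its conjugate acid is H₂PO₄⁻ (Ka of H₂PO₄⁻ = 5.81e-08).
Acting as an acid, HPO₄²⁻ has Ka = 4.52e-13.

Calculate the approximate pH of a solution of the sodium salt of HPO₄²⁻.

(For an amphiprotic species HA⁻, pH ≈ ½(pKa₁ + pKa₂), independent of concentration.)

pKa₁ = -log(5.81e-08) = 7.24; pKa₂ = -log(4.52e-13) = 12.34. For an amphiprotic species, pH ≈ ½(pKa₁ + pKa₂) = ½(7.24 + 12.34) = 9.79.

pH = 9.79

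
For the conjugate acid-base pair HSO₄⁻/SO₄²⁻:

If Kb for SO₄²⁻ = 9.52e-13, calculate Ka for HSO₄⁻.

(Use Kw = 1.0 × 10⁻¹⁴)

For a conjugate pair Ka × Kb = Kw, so Ka = Kw/Kb = 1.0 × 10⁻¹⁴ / 9.52e-13 = 1.05e-02.

K_a = 1.05e-02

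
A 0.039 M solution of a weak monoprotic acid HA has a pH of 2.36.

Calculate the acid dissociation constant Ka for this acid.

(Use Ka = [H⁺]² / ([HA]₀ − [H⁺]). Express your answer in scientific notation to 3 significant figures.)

[H⁺] = 10^(−pH) = 10^(−2.36) = 4.365e-03 M. For HA ⇌ H⁺ + A⁻, Ka = [H⁺][A⁻]/[HA] = [H⁺]² / ([HA]₀ − [H⁺]) = (4.365e-03)² / (0.039 − 4.365e-03) = 5.50e-04.

K_a = 5.50e-04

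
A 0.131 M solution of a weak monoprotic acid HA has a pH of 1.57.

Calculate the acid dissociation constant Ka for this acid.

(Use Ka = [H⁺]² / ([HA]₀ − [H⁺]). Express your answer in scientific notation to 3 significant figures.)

[H⁺] = 10^(−pH) = 10^(−1.57) = 2.692e-02 M. For HA ⇌ H⁺ + A⁻, Ka = [H⁺][A⁻]/[HA] = [H⁺]² / ([HA]₀ − [H⁺]) = (2.692e-02)² / (0.131 − 2.692e-02) = 6.96e-03.

K_a = 6.96e-03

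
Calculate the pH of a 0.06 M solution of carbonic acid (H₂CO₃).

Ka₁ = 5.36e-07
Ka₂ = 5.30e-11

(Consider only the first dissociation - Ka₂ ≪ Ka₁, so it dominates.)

First dissociation dominates. From Ka₁ = [H⁺][HA⁻]/[H₂A], x² + Ka₁·x − Ka₁·C = 0 with C = 0.06 M and Ka₁ = 5.36e-07. Solving: [H⁺] = (−Ka₁ + √(Ka₁² + 4·Ka₁·C)) / 2 = 1.7906e-04 M. pH = -log(1.7906e-04) = 3.75.

pH = 3.75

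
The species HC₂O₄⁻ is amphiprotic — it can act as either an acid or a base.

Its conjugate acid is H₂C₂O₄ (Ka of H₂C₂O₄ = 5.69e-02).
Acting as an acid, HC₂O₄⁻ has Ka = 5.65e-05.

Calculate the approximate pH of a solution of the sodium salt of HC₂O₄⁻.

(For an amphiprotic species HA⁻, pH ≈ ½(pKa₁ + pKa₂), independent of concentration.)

pKa₁ = -log(5.69e-02) = 1.24; pKa₂ = -log(5.65e-05) = 4.25. For an amphiprotic species, pH ≈ ½(pKa₁ + pKa₂) = ½(1.24 + 4.25) = 2.75.

pH = 2.75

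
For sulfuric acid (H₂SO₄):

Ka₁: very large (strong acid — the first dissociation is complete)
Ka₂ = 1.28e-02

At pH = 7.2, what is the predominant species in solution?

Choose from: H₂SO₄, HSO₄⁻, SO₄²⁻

The first dissociation is complete, so H₂SO₄ itself is never the predominant species in water; pKa₂ = -log(1.28e-02) = 1.89. For a polyprotic acid the predominant species crosses at each pKa: below pKa_n the protonated form dominates, above it the deprotonated form does. At pH = 7.2, the predominant species is SO₄²⁻.

SO₄²⁻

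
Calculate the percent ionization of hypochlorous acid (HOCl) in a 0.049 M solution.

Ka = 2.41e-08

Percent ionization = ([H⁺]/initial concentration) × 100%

Using Ka equilibrium: x² + Ka×x - Ka×C = 0. Solving: [H⁺] = 3.4352e-05. Percent = (3.4352e-05/0.049) × 100

Percent ionization = 0.0701%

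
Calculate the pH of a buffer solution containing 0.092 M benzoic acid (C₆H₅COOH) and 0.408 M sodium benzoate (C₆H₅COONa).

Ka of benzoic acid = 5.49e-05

pKa = -log(5.49e-05) = 4.26. pH = pKa + log([A⁻]/[HA]) = 4.26 + log(0.408/0.092)

pH = 4.91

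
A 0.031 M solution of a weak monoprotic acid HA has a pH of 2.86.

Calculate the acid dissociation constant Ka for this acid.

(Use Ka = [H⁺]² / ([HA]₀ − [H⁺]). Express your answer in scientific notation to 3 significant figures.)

[H⁺] = 10^(−pH) = 10^(−2.86) = 1.380e-03 M. For HA ⇌ H⁺ + A⁻, Ka = [H⁺][A⁻]/[HA] = [H⁺]² / ([HA]₀ − [H⁺]) = (1.380e-03)² / (0.031 − 1.380e-03) = 6.43e-05.

K_a = 6.43e-05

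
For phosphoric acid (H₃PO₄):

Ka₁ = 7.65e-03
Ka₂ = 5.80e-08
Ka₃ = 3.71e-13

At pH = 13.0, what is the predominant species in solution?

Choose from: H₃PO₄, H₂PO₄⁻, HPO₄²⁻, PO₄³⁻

pKa₁ = 2.12, pKa₂ = 7.24, pKa₃ = 12.43. For a polyprotic acid the predominant species crosses at each pKa: below pKa_n the protonated form dominates, above it the deprotonated form does. At pH = 13.0, the predominant species is PO₄³⁻.

PO₄³⁻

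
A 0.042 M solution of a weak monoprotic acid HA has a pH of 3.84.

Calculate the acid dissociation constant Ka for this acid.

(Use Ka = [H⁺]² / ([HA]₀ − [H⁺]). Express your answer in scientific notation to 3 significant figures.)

[H⁺] = 10^(−pH) = 10^(−3.84) = 1.445e-04 M. For HA ⇌ H⁺ + A⁻, Ka = [H⁺][A⁻]/[HA] = [H⁺]² / ([HA]₀ − [H⁺]) = (1.445e-04)² / (0.042 − 1.445e-04) = 4.99e-07.

K_a = 4.99e-07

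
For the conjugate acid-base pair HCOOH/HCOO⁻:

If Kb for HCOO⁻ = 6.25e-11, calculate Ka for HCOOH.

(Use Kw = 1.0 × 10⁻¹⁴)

For a conjugate pair Ka × Kb = Kw, so Ka = Kw/Kb = 1.0 × 10⁻¹⁴ / 6.25e-11 = 1.60e-04.

K_a = 1.60e-04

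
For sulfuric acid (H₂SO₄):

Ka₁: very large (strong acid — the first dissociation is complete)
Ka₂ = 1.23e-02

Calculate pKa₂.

pKa₂ = -log(Ka₂) = -log(1.23e-02) = 1.91.

pK_{a2} = 1.91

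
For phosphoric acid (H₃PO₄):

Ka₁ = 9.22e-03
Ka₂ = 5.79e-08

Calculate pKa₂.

pKa₂ = -log(Ka₂) = -log(5.79e-08) = 7.24.

pK_{a2} = 7.24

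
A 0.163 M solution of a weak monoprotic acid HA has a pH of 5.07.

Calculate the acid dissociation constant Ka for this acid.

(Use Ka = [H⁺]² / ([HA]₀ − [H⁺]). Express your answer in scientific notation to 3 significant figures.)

[H⁺] = 10^(−pH) = 10^(−5.07) = 8.511e-06 M. For HA ⇌ H⁺ + A⁻, Ka = [H⁺][A⁻]/[HA] = [H⁺]² / ([HA]₀ − [H⁺]) = (8.511e-06)² / (0.163 − 8.511e-06) = 4.44e-10.

K_a = 4.44e-10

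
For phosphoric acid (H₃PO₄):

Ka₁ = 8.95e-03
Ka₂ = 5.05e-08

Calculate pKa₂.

pKa₂ = -log(Ka₂) = -log(5.05e-08) = 7.30.

pK_{a2} = 7.30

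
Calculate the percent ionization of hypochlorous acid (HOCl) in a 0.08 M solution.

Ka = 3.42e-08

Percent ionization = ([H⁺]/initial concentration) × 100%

Using Ka equilibrium: x² + Ka×x - Ka×C = 0. Solving: [H⁺] = 5.2290e-05. Percent = (5.2290e-05/0.08) × 100

Percent ionization = 0.0654%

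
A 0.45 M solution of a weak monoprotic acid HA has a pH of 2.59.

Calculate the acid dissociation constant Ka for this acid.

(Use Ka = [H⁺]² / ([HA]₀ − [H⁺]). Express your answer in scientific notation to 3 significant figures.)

[H⁺] = 10^(−pH) = 10^(−2.59) = 2.570e-03 M. For HA ⇌ H⁺ + A⁻, Ka = [H⁺][A⁻]/[HA] = [H⁺]² / ([HA]₀ − [H⁺]) = (2.570e-03)² / (0.45 − 2.570e-03) = 1.48e-05.

K_a = 1.48e-05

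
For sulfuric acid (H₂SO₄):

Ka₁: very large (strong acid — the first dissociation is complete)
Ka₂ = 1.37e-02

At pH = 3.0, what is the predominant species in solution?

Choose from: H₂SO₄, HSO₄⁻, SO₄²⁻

The first dissociation is complete, so H₂SO₄ itself is never the predominant species in water; pKa₂ = -log(1.37e-02) = 1.86. For a polyprotic acid the predominant species crosses at each pKa: below pKa_n the protonated form dominates, above it the deprotonated form does. At pH = 3.0, the predominant species is SO₄²⁻.

SO₄²⁻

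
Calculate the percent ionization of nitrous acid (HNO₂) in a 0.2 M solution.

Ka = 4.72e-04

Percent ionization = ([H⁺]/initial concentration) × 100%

Using Ka equilibrium: x² + Ka×x - Ka×C = 0. Solving: [H⁺] = 9.4828e-03. Percent = (9.4828e-03/0.2) × 100

Percent ionization = 4.74%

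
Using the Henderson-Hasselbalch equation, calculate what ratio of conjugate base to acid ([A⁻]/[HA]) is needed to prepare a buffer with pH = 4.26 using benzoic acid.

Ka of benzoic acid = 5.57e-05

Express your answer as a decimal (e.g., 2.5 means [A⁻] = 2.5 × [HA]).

pKa = -log(5.57e-05) = 4.2541. pH = pKa + log([A⁻]/[HA]), so log([A⁻]/[HA]) = pH − pKa = 4.26 − 4.2541 = 0.0059. [A⁻]/[HA] = 10^(0.0059) = 1.01

[A⁻]/[HA] = 1.01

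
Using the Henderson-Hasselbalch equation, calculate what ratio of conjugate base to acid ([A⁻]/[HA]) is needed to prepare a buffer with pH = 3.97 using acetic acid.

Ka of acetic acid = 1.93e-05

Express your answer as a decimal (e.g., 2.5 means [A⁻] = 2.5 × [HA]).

pKa = -log(1.93e-05) = 4.7144. pH = pKa + log([A⁻]/[HA]), so log([A⁻]/[HA]) = pH − pKa = 3.97 − 4.7144 = -0.7444. [A⁻]/[HA] = 10^(-0.7444) = 0.180

[A⁻]/[HA] = 0.180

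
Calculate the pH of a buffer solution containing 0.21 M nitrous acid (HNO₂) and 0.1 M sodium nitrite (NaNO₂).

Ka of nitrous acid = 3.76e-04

pKa = -log(3.76e-04) = 3.42. pH = pKa + log([A⁻]/[HA]) = 3.42 + log(0.1/0.21)

pH = 3.10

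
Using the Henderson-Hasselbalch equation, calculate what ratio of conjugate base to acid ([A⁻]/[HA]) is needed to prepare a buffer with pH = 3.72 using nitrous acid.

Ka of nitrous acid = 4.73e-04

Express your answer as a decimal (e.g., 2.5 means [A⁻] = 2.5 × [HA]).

pKa = -log(4.73e-04) = 3.3251. pH = pKa + log([A⁻]/[HA]), so log([A⁻]/[HA]) = pH − pKa = 3.72 − 3.3251 = 0.3949. [A⁻]/[HA] = 10^(0.3949) = 2.48

[A⁻]/[HA] = 2.48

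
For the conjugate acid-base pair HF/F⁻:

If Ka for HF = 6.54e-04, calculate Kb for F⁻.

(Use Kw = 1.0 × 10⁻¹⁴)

For a conjugate pair Ka × Kb = Kw, so Kb = Kw/Ka = 1.0 × 10⁻¹⁴ / 6.54e-04 = 1.53e-11.

K_b = 1.53e-11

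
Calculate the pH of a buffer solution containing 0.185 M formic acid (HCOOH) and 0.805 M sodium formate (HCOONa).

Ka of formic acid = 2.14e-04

pKa = -log(2.14e-04) = 3.67. pH = pKa + log([A⁻]/[HA]) = 3.67 + log(0.805/0.185)

pH = 4.31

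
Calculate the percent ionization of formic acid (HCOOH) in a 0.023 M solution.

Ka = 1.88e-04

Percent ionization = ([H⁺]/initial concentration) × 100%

Using Ka equilibrium: x² + Ka×x - Ka×C = 0. Solving: [H⁺] = 1.9875e-03. Percent = (1.9875e-03/0.023) × 100

Percent ionization = 8.64%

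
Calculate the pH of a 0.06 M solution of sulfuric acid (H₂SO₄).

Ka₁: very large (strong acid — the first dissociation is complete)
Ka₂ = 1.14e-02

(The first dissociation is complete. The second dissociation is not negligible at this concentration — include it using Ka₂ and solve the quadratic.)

First dissociation is complete: [H⁺]₀ = [HSO₄⁻]₀ = C = 0.06 M. Second dissociation HSO₄⁻ ⇌ H⁺ + SO₄²⁻: let x = [SO₄²⁻]. Ka₂ = (C + x)·x / (C − x) = 1.14e-02 → x² + (C + Ka₂)·x − Ka₂·C = 0 → x² + 0.07140·x − 6.840e-04 = 0. x = (−0.07140 + √(0.07140² + 4 × 6.840e-04)) / 2 = 8.5548e-03 M. [H⁺] = C + x = 0.06 + 8.5548e-03 = 6.8555e-02 M. pH = -log(6.8555e-02) = 1.16.

pH = 1.16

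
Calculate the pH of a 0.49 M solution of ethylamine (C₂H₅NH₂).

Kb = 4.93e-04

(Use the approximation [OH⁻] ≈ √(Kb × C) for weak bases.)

[OH⁻] = √(Kb × C) = √(4.93e-04 × 0.49) = 1.5543e-02. pOH = 1.81, pH = 14 - pOH

pH = 12.19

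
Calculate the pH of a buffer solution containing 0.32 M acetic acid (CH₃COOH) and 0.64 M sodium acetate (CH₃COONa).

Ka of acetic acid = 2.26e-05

pKa = -log(2.26e-05) = 4.65. pH = pKa + log([A⁻]/[HA]) = 4.65 + log(0.64/0.32)

pH = 4.95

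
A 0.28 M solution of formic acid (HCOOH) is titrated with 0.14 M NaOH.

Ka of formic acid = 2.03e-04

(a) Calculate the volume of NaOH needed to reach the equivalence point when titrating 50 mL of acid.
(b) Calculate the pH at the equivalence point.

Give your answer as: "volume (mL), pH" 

moles acid = 0.28 × 50/1000 = 0.014 mol; V_base = moles/0.14 × 1000 = 100.0 mL. At equivalence only the conjugate base is present: [A⁻] = 0.014/0.150 = 9.3333e-02 M. Kb = Kw/Ka = 4.93e-11; [OH⁻] = √(Kb × [A⁻]) = 2.1442e-06; pOH = 5.67; pH = 14 - pOH = 8.33.

V = 100.0 mL, pH = 8.33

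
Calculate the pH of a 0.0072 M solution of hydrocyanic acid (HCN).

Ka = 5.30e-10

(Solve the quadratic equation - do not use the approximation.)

x² + Ka×x - Ka×C = 0. Using quadratic formula: [H⁺] = 1.9532e-06

pH = 5.71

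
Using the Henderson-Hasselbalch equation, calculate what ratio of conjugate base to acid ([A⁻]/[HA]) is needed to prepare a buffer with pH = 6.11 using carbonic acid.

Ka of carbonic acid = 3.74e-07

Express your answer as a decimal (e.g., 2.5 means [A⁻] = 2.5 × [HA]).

pKa = -log(3.74e-07) = 6.4271. pH = pKa + log([A⁻]/[HA]), so log([A⁻]/[HA]) = pH − pKa = 6.11 − 6.4271 = -0.3171. [A⁻]/[HA] = 10^(-0.3171) = 0.482

[A⁻]/[HA] = 0.482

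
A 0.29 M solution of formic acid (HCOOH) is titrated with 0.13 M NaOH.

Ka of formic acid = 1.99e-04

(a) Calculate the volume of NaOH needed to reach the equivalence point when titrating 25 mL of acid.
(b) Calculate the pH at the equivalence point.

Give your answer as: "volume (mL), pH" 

moles acid = 0.29 × 25/1000 = 0.00725 mol; V_base = moles/0.13 × 1000 = 55.8 mL. At equivalence only the conjugate base is present: [A⁻] = 0.00725/0.081 = 8.9762e-02 M. Kb = Kw/Ka = 5.03e-11; [OH⁻] = √(Kb × [A⁻]) = 2.1238e-06; pOH = 5.67; pH = 14 - pOH = 8.33.

V = 55.8 mL, pH = 8.33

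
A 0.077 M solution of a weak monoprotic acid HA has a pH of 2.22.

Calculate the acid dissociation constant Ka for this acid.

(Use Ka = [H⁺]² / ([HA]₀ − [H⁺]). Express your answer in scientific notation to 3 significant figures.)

[H⁺] = 10^(−pH) = 10^(−2.22) = 6.026e-03 M. For HA ⇌ H⁺ + A⁻, Ka = [H⁺][A⁻]/[HA] = [H⁺]² / ([HA]₀ − [H⁺]) = (6.026e-03)² / (0.077 − 6.026e-03) = 5.12e-04.

K_a = 5.12e-04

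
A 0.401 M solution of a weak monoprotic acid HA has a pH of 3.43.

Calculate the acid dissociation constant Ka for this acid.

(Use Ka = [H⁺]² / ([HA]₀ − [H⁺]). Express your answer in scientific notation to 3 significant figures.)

[H⁺] = 10^(−pH) = 10^(−3.43) = 3.715e-04 M. For HA ⇌ H⁺ + A⁻, Ka = [H⁺][A⁻]/[HA] = [H⁺]² / ([HA]₀ − [H⁺]) = (3.715e-04)² / (0.401 − 3.715e-04) = 3.45e-07.

K_a = 3.45e-07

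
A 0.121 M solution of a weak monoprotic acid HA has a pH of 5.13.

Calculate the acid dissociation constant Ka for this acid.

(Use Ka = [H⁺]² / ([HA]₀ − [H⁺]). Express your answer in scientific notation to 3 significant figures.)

[H⁺] = 10^(−pH) = 10^(−5.13) = 7.413e-06 M. For HA ⇌ H⁺ + A⁻, Ka = [H⁺][A⁻]/[HA] = [H⁺]² / ([HA]₀ − [H⁺]) = (7.413e-06)² / (0.121 − 7.413e-06) = 4.54e-10.

K_a = 4.54e-10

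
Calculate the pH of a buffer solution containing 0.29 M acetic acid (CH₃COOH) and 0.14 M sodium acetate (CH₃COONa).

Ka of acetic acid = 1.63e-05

pKa = -log(1.63e-05) = 4.79. pH = pKa + log([A⁻]/[HA]) = 4.79 + log(0.14/0.29)

pH = 4.47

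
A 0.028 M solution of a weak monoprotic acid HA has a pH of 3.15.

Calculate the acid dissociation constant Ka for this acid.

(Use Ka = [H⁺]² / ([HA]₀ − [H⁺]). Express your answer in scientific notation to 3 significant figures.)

[H⁺] = 10^(−pH) = 10^(−3.15) = 7.079e-04 M. For HA ⇌ H⁺ + A⁻, Ka = [H⁺][A⁻]/[HA] = [H⁺]² / ([HA]₀ − [H⁺]) = (7.079e-04)² / (0.028 − 7.079e-04) = 1.84e-05.

K_a = 1.84e-05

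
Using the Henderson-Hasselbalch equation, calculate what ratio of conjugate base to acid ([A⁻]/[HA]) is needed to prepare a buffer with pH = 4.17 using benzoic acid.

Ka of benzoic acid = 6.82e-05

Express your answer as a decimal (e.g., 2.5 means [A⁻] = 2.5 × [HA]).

pKa = -log(6.82e-05) = 4.1662. pH = pKa + log([A⁻]/[HA]), so log([A⁻]/[HA]) = pH − pKa = 4.17 − 4.1662 = 0.0038. [A⁻]/[HA] = 10^(0.0038) = 1.01

[A⁻]/[HA] = 1.01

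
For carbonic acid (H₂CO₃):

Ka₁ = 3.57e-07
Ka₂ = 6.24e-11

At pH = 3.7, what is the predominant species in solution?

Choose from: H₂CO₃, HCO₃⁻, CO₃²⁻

pKa₁ = 6.45, pKa₂ = 10.20. For a polyprotic acid the predominant species crosses at each pKa: below pKa_n the protonated form dominates, above it the deprotonated form does. At pH = 3.7, the predominant species is H₂CO₃.

H₂CO₃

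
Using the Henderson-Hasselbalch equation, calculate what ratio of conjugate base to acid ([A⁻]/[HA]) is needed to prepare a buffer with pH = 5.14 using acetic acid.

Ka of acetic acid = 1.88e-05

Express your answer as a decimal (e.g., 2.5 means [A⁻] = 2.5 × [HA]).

pKa = -log(1.88e-05) = 4.7258. pH = pKa + log([A⁻]/[HA]), so log([A⁻]/[HA]) = pH − pKa = 5.14 − 4.7258 = 0.4142. [A⁻]/[HA] = 10^(0.4142) = 2.60

[A⁻]/[HA] = 2.60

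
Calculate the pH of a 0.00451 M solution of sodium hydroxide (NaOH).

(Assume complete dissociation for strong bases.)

[OH⁻] = 0.00451 M for strong base. pOH = -log[OH⁻] = 2.35, pH = 14 - pOH

pH = 11.65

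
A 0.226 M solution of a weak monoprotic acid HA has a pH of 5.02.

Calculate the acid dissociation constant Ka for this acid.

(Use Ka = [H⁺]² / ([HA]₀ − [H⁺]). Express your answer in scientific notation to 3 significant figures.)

[H⁺] = 10^(−pH) = 10^(−5.02) = 9.550e-06 M. For HA ⇌ H⁺ + A⁻, Ka = [H⁺][A⁻]/[HA] = [H⁺]² / ([HA]₀ − [H⁺]) = (9.550e-06)² / (0.226 − 9.550e-06) = 4.04e-10.

K_a = 4.04e-10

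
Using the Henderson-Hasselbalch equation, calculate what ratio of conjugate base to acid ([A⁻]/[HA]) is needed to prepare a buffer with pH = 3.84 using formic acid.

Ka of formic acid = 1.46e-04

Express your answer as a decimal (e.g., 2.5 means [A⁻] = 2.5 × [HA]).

pKa = -log(1.46e-04) = 3.8356. pH = pKa + log([A⁻]/[HA]), so log([A⁻]/[HA]) = pH − pKa = 3.84 − 3.8356 = 0.0044. [A⁻]/[HA] = 10^(0.0044) = 1.01

[A⁻]/[HA] = 1.01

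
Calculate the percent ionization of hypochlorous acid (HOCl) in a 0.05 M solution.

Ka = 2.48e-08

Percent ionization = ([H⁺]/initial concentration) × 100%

Using Ka equilibrium: x² + Ka×x - Ka×C = 0. Solving: [H⁺] = 3.5201e-05. Percent = (3.5201e-05/0.05) × 100

Percent ionization = 0.0704%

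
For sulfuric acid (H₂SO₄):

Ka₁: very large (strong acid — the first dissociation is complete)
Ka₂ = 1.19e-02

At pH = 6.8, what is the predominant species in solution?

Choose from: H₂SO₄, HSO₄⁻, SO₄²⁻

The first dissociation is complete, so H₂SO₄ itself is never the predominant species in water; pKa₂ = -log(1.19e-02) = 1.92. For a polyprotic acid the predominant species crosses at each pKa: below pKa_n the protonated form dominates, above it the deprotonated form does. At pH = 6.8, the predominant species is SO₄²⁻.

SO₄²⁻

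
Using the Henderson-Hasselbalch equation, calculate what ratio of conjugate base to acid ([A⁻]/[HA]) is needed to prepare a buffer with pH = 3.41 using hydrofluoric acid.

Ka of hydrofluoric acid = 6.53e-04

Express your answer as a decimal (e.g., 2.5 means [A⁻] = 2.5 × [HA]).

pKa = -log(6.53e-04) = 3.1851. pH = pKa + log([A⁻]/[HA]), so log([A⁻]/[HA]) = pH − pKa = 3.41 − 3.1851 = 0.2249. [A⁻]/[HA] = 10^(0.2249) = 1.68

[A⁻]/[HA] = 1.68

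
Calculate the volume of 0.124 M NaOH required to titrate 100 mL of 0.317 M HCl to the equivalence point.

At equivalence: moles acid = moles base. moles HCl = 0.317 × 100/1000 = 0.0317 mol. V_base = moles / 0.124 × 1000 = 255.6 mL.

V_{base} = 255.6 mL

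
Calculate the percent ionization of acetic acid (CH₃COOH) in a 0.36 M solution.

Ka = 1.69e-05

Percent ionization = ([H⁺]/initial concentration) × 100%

Using Ka equilibrium: x² + Ka×x - Ka×C = 0. Solving: [H⁺] = 2.4581e-03. Percent = (2.4581e-03/0.36) × 100

Percent ionization = 0.683%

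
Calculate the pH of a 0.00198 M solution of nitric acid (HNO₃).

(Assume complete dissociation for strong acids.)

[H⁺] = 0.00198 M for strong acid. pH = -log[H⁺] = -log(0.00198)

pH = 2.70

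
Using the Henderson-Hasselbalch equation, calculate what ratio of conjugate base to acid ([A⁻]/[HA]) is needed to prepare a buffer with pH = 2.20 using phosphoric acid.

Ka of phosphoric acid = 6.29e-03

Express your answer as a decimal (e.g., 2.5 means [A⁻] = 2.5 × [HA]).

pKa = -log(6.29e-03) = 2.2013. pH = pKa + log([A⁻]/[HA]), so log([A⁻]/[HA]) = pH − pKa = 2.20 − 2.2013 = -0.0013. [A⁻]/[HA] = 10^(-0.0013) = 0.997

[A⁻]/[HA] = 0.997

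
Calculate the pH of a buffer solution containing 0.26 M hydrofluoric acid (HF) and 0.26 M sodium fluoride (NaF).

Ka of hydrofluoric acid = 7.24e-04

pKa = -log(7.24e-04) = 3.14. pH = pKa + log([A⁻]/[HA]) = 3.14 + log(0.26/0.26)

pH = 3.14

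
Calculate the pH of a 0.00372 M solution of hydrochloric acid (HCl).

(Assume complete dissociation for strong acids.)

[H⁺] = 0.00372 M for strong acid. pH = -log[H⁺] = -log(0.00372)

pH = 2.43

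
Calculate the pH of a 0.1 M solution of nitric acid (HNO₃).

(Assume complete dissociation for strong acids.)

[H⁺] = 0.1 M for strong acid. pH = -log[H⁺] = -log(0.1)

pH = 1.00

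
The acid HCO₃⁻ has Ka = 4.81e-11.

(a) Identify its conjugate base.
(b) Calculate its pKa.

(a) The conjugate base is formed by removing one H⁺ from HCO₃⁻, giving CO₃²⁻. (b) pKa = -log(Ka) = -log(4.81e-11) = 10.32.

Conjugate base: CO₃²⁻; pK_a = 10.32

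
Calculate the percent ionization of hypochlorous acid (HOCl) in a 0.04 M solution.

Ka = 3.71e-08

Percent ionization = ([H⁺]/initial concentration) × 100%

Using Ka equilibrium: x² + Ka×x - Ka×C = 0. Solving: [H⁺] = 3.8504e-05. Percent = (3.8504e-05/0.04) × 100

Percent ionization = 0.0963%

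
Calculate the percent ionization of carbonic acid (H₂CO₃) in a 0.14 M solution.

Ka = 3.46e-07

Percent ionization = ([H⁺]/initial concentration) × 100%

Using Ka equilibrium: x² + Ka×x - Ka×C = 0. Solving: [H⁺] = 2.1992e-04. Percent = (2.1992e-04/0.14) × 100

Percent ionization = 0.157%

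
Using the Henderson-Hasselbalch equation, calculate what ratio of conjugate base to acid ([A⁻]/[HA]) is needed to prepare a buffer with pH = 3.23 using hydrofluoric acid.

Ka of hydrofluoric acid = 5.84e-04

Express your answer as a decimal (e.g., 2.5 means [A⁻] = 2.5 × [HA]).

pKa = -log(5.84e-04) = 3.2336. pH = pKa + log([A⁻]/[HA]), so log([A⁻]/[HA]) = pH − pKa = 3.23 − 3.2336 = -0.0036. [A⁻]/[HA] = 10^(-0.0036) = 0.992

[A⁻]/[HA] = 0.992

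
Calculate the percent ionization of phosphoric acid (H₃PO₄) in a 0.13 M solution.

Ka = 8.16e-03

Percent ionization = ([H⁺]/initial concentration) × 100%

Using Ka equilibrium: x² + Ka×x - Ka×C = 0. Solving: [H⁺] = 2.8744e-02. Percent = (2.8744e-02/0.13) × 100

Percent ionization = 22.1%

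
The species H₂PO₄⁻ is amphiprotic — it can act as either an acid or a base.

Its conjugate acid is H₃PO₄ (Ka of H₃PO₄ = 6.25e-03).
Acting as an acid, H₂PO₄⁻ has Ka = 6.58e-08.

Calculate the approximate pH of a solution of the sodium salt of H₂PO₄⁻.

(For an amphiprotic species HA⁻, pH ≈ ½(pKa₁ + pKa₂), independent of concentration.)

pKa₁ = -log(6.25e-03) = 2.20; pKa₂ = -log(6.58e-08) = 7.18. For an amphiprotic species, pH ≈ ½(pKa₁ + pKa₂) = ½(2.20 + 7.18) = 4.69.

pH = 4.69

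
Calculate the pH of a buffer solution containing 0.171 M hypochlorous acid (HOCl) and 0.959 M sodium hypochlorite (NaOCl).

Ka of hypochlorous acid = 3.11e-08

pKa = -log(3.11e-08) = 7.51. pH = pKa + log([A⁻]/[HA]) = 7.51 + log(0.959/0.171)

pH = 8.26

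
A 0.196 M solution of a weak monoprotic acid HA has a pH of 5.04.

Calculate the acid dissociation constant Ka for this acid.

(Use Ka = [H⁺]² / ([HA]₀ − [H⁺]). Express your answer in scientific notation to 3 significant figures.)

[H⁺] = 10^(−pH) = 10^(−5.04) = 9.120e-06 M. For HA ⇌ H⁺ + A⁻, Ka = [H⁺][A⁻]/[HA] = [H⁺]² / ([HA]₀ − [H⁺]) = (9.120e-06)² / (0.196 − 9.120e-06) = 4.24e-10.

K_a = 4.24e-10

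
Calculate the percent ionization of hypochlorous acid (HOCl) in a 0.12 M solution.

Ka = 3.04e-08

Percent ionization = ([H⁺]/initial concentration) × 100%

Using Ka equilibrium: x² + Ka×x - Ka×C = 0. Solving: [H⁺] = 6.0383e-05. Percent = (6.0383e-05/0.12) × 100

Percent ionization = 0.0503%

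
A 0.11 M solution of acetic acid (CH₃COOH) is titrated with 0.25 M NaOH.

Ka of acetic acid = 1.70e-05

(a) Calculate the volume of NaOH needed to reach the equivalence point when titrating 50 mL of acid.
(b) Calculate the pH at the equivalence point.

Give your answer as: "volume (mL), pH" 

moles acid = 0.11 × 50/1000 = 0.0055 mol; V_base = moles/0.25 × 1000 = 22.0 mL. At equivalence only the conjugate base is present: [A⁻] = 0.0055/0.072 = 7.6389e-02 M. Kb = Kw/Ka = 5.88e-10; [OH⁻] = √(Kb × [A⁻]) = 6.7033e-06; pOH = 5.17; pH = 14 - pOH = 8.83.

V = 22.0 mL, pH = 8.83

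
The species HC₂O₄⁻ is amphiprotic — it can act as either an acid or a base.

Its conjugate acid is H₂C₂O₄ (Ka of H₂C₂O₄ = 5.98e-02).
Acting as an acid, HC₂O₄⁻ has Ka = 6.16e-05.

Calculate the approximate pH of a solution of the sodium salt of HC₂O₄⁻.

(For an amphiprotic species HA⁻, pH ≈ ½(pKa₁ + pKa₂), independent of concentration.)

pKa₁ = -log(5.98e-02) = 1.22; pKa₂ = -log(6.16e-05) = 4.21. For an amphiprotic species, pH ≈ ½(pKa₁ + pKa₂) = ½(1.22 + 4.21) = 2.72.

pH = 2.72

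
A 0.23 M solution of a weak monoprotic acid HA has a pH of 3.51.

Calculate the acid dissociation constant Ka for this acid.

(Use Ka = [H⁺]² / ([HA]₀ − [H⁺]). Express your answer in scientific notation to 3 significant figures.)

[H⁺] = 10^(−pH) = 10^(−3.51) = 3.090e-04 M. For HA ⇌ H⁺ + A⁻, Ka = [H⁺][A⁻]/[HA] = [H⁺]² / ([HA]₀ − [H⁺]) = (3.090e-04)² / (0.23 − 3.090e-04) = 4.16e-07.

K_a = 4.16e-07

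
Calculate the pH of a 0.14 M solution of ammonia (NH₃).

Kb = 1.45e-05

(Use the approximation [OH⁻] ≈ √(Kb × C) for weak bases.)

[OH⁻] = √(Kb × C) = √(1.45e-05 × 0.14) = 1.4248e-03. pOH = 2.85, pH = 14 - pOH

pH = 11.15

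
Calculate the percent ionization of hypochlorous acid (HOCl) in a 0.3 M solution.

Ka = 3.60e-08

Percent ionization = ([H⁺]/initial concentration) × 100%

Using Ka equilibrium: x² + Ka×x - Ka×C = 0. Solving: [H⁺] = 1.0391e-04. Percent = (1.0391e-04/0.3) × 100

Percent ionization = 0.0346%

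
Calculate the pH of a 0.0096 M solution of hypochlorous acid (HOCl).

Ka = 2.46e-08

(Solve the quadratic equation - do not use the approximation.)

x² + Ka×x - Ka×C = 0. Using quadratic formula: [H⁺] = 1.5355e-05

pH = 4.81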